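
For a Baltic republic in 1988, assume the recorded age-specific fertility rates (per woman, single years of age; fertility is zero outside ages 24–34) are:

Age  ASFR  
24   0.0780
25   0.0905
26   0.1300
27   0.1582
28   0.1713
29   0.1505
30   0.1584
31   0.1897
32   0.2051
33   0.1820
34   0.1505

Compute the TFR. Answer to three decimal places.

Sum of ASFRs = 0.0780 + 0.0905 + 0.1300 + 0.1582 + 0.1713 + 0.1505 + 0.1584 + 0.1897 + 0.2051 + 0.1820 + 0.1505 = 1.6642
TFR = 1.6642

1.664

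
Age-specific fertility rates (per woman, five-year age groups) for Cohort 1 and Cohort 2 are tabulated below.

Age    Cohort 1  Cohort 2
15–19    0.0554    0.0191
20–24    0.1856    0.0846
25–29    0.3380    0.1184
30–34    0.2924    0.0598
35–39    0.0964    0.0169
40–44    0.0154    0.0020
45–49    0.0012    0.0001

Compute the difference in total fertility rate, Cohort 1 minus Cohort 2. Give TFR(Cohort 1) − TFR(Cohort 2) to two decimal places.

3.42

Cohort 1:
  Sum of ASFRs = 0.0554 + 0.1856 + 0.3380 + 0.2924 + 0.0964 + 0.0154 + 0.0012 = 0.9844
  TFR = 5 × 0.9844 = 4.922
Cohort 2:
  Sum of ASFRs = 0.0191 + 0.0846 + 0.1184 + 0.0598 + 0.0169 + 0.0020 + 0.0001 = 0.3009
  TFR = 5 × 0.3009 = 1.5045
Difference = 4.922 − 1.5045 = 3.4175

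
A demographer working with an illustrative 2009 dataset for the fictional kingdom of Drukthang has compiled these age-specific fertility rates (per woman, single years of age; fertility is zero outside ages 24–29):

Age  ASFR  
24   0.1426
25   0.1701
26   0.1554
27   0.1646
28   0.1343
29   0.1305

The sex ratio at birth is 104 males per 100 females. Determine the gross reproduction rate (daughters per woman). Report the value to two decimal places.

Proportion female at birth = 100 / (100 + 104) = 0.49020.
Sum of ASFRs = 0.1426 + 0.1701 + 0.1554 + 0.1646 + 0.1343 + 0.1305 = 0.8975
TFR = 0.8975
GRR = 0.49020 × 0.8975 = 0.43995

0.44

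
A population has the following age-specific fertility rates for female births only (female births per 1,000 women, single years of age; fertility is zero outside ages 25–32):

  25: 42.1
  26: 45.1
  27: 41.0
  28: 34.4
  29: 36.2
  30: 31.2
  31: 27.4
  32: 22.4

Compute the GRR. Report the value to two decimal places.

0.28

Sum of female ASFRs = 42.1 + 45.1 + 41.0 + 34.4 + 36.2 + 31.2 + 27.4 + 22.4 = 279.8
GRR = 279.8 / 1000 = 0.2798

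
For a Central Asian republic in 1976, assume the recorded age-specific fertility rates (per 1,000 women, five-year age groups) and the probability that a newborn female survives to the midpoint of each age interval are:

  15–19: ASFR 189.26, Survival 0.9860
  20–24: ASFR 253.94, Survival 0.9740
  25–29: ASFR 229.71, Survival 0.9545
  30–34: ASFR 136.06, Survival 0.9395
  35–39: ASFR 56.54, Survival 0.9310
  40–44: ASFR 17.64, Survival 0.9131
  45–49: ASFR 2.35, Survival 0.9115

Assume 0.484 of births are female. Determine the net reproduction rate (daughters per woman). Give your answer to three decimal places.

Proportion female at birth = 0.484.
Each age group contributes 5 × ASFR × survival:
  15–19: 5 × 189.26/1000 × 0.9860 = 0.93305
  20–24: 5 × 253.94/1000 × 0.9740 = 1.23669
  25–29: 5 × 229.71/1000 × 0.9545 = 1.09629
  30–34: 5 × 136.06/1000 × 0.9395 = 0.63914
  35–39: 5 × 56.54/1000 × 0.9310 = 0.26319
  40–44: 5 × 17.64/1000 × 0.9131 = 0.08054
  45–49: 5 × 2.35/1000 × 0.9115 = 0.01071
Sum = 4.25961
NRR = 0.484 × 4.25961 = 2.06165

2.062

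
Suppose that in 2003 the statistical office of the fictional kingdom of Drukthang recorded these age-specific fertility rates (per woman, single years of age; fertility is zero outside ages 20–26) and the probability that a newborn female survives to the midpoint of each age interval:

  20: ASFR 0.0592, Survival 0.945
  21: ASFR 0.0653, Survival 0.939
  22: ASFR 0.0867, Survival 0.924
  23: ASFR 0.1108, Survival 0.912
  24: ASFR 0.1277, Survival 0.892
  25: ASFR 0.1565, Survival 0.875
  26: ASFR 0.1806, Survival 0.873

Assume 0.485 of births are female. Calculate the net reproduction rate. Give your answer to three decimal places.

Proportion female at birth = 0.485.
Survival-weighted fertility by age (1·fₓ·Sₓ):
  20: 1 × 0.0592 × 0.945 = 0.05594
  21: 1 × 0.0653 × 0.939 = 0.06132
  22: 1 × 0.0867 × 0.924 = 0.08011
  23: 1 × 0.1108 × 0.912 = 0.10105
  24: 1 × 0.1277 × 0.892 = 0.11391
  25: 1 × 0.1565 × 0.875 = 0.13694
  26: 1 × 0.1806 × 0.873 = 0.15766
Sum = 0.70693
NRR = 0.485 × 0.70693 = 0.34286

0.343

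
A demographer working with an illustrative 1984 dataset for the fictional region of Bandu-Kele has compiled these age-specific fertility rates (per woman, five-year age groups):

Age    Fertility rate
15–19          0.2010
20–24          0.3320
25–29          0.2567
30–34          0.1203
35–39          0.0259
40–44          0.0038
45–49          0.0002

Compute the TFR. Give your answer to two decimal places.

4.70

Sum of ASFRs = 0.2010 + 0.3320 + 0.2567 + 0.1203 + 0.0259 + 0.0038 + 0.0002 = 0.9399
TFR = 5 × 0.9399 = 4.6995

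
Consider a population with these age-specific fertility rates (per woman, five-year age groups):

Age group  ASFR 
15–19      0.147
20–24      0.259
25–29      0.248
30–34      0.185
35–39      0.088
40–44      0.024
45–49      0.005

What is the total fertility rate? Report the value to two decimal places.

4.78

Sum of ASFRs = 0.147 + 0.259 + 0.248 + 0.185 + 0.088 + 0.024 + 0.005 = 0.956
TFR = 5 × 0.956 = 4.78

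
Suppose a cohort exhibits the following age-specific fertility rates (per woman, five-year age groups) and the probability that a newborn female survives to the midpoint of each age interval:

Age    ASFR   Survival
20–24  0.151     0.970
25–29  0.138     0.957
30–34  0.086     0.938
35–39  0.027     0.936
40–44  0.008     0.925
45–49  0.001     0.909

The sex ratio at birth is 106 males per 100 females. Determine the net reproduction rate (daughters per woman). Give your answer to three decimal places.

0.953

Proportion female at birth = 100 / (100 + 106) = 0.48544.
Survival-weighted fertility by age (5·fₓ·Sₓ):
  20–24: 5 × 0.151 × 0.970 = 0.73235
  25–29: 5 × 0.138 × 0.957 = 0.66033
  30–34: 5 × 0.086 × 0.938 = 0.40334
  35–39: 5 × 0.027 × 0.936 = 0.12636
  40–44: 5 × 0.008 × 0.925 = 0.03700
  45–49: 5 × 0.001 × 0.909 = 0.00455
Sum = 1.96393
NRR = 0.48544 × 1.96393 = 0.95337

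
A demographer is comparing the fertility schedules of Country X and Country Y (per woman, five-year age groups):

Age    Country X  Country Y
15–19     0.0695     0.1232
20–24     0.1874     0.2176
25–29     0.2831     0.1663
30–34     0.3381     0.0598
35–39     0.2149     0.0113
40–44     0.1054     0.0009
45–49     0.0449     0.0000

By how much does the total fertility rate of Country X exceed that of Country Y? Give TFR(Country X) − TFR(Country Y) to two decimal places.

Country X:
  Sum of ASFRs = 0.0695 + 0.1874 + 0.2831 + 0.3381 + 0.2149 + 0.1054 + 0.0449 = 1.2433
  TFR = 5 × 1.2433 = 6.2165
Country Y:
  Sum of ASFRs = 0.1232 + 0.2176 + 0.1663 + 0.0598 + 0.0113 + 0.0009 + 0.0000 = 0.5791
  TFR = 5 × 0.5791 = 2.8955
Difference = 6.2165 − 2.8955 = 3.321

3.32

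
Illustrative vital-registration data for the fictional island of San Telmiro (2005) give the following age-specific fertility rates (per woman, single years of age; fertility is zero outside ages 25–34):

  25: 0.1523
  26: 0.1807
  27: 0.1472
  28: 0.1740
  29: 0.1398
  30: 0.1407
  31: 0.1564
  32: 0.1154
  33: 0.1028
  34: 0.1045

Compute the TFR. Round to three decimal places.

1.414

Sum of ASFRs = 0.1523 + 0.1807 + 0.1472 + 0.1740 + 0.1398 + 0.1407 + 0.1564 + 0.1154 + 0.1028 + 0.1045 = 1.4138
TFR = 1.4138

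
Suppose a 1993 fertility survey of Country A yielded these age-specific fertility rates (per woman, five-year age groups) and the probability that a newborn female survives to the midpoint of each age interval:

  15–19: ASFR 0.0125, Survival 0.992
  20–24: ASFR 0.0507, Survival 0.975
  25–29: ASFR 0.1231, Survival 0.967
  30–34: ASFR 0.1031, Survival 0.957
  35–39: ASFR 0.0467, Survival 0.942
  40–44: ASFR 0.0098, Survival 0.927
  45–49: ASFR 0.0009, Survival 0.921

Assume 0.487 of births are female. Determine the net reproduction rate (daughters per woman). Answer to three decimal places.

Proportion female at birth = 0.487.
Each age group contributes 5 × ASFR × survival:
  15–19: 5 × 0.0125 × 0.992 = 0.06200
  20–24: 5 × 0.0507 × 0.975 = 0.24716
  25–29: 5 × 0.1231 × 0.967 = 0.59519
  30–34: 5 × 0.1031 × 0.957 = 0.49333
  35–39: 5 × 0.0467 × 0.942 = 0.21996
  40–44: 5 × 0.0098 × 0.927 = 0.04542
  45–49: 5 × 0.0009 × 0.921 = 0.00414
Sum = 1.66720
NRR = 0.487 × 1.66720 = 0.81193
NRR < 1, so the cohort does not fully replace itself.

0.812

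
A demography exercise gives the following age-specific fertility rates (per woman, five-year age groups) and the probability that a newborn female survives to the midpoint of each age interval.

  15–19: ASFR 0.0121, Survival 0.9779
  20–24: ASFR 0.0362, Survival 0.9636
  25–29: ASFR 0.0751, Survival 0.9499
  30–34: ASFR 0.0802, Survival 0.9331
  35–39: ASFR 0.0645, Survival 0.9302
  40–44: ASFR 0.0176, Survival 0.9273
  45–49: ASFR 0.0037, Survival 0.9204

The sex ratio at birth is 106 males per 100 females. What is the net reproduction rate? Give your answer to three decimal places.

0.662

Proportion female at birth = 100 / (100 + 106) = 0.48544.
Per-age-group product (5 × ASFR × survival probability):
  15–19: 5 × 0.0121 × 0.9779 = 0.05916
  20–24: 5 × 0.0362 × 0.9636 = 0.17441
  25–29: 5 × 0.0751 × 0.9499 = 0.35669
  30–34: 5 × 0.0802 × 0.9331 = 0.37417
  35–39: 5 × 0.0645 × 0.9302 = 0.29999
  40–44: 5 × 0.0176 × 0.9273 = 0.08160
  45–49: 5 × 0.0037 × 0.9204 = 0.01703
Sum = 1.36305
NRR = 0.48544 × 1.36305 = 0.66168
NRR < 1, so the cohort does not fully replace itself.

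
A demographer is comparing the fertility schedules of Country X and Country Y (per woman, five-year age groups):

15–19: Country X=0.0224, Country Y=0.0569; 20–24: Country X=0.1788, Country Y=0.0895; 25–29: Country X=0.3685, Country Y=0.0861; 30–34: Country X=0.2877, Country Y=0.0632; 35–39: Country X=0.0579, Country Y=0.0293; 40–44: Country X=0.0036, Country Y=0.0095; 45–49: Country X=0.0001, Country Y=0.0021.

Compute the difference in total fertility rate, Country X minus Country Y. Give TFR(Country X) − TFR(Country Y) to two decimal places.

2.91

Country X:
  Sum of ASFRs = 0.0224 + 0.1788 + 0.3685 + 0.2877 + 0.0579 + 0.0036 + 0.0001 = 0.9190
  TFR = 5 × 0.9190 = 4.595
Country Y:
  Sum of ASFRs = 0.0569 + 0.0895 + 0.0861 + 0.0632 + 0.0293 + 0.0095 + 0.0021 = 0.3366
  TFR = 5 × 0.3366 = 1.683
Difference = 4.595 − 1.683 = 2.912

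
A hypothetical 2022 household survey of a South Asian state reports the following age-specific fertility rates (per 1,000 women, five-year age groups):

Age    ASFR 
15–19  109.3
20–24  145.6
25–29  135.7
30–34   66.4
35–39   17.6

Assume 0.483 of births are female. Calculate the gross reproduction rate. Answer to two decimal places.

1.15

Proportion female at birth = 0.483.
Sum of ASFRs = 109.3 + 145.6 + 135.7 + 66.4 + 17.6 = 474.6
TFR = 5 × 474.6 / 1000 = 2.373
GRR = 0.483 × 2.373 = 1.14616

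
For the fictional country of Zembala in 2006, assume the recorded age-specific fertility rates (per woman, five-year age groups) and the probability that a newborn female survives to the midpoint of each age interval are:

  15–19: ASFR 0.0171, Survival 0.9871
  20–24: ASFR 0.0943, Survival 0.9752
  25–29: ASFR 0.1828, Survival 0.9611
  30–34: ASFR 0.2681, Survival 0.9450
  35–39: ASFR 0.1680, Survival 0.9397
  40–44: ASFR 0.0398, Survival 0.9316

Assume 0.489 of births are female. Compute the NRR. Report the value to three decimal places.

Proportion female at birth = 0.489.
Each age group contributes 5 × ASFR × survival:
  15–19: 5 × 0.0171 × 0.9871 = 0.08440
  20–24: 5 × 0.0943 × 0.9752 = 0.45981
  25–29: 5 × 0.1828 × 0.9611 = 0.87845
  30–34: 5 × 0.2681 × 0.9450 = 1.26677
  35–39: 5 × 0.1680 × 0.9397 = 0.78935
  40–44: 5 × 0.0398 × 0.9316 = 0.18539
Sum = 3.66417
NRR = 0.489 × 3.66417 = 1.79178

1.792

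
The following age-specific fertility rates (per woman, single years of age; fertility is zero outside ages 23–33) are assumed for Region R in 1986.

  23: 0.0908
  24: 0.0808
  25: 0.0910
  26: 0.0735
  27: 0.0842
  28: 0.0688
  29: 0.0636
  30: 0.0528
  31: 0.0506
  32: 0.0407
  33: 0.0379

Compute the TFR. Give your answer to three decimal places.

0.735

Sum of ASFRs = 0.0908 + 0.0808 + 0.0910 + 0.0735 + 0.0842 + 0.0688 + 0.0636 + 0.0528 + 0.0506 + 0.0407 + 0.0379 = 0.7347
TFR = 0.7347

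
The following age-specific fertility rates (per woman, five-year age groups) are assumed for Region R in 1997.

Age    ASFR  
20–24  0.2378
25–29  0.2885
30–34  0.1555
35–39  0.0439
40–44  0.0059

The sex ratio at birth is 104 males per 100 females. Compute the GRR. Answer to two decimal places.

Proportion female at birth = 100 / (100 + 104) = 0.49020.
Sum of ASFRs = 0.2378 + 0.2885 + 0.1555 + 0.0439 + 0.0059 = 0.7316
TFR = 5 × 0.7316 = 3.658
GRR = 0.49020 × 3.658 = 1.79315

1.79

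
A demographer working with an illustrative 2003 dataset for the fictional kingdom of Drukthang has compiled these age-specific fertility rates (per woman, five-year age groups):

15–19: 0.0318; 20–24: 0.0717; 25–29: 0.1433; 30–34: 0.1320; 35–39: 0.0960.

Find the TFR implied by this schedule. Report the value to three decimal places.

2.374

Sum of ASFRs = 0.0318 + 0.0717 + 0.1433 + 0.1320 + 0.0960 = 0.4748
TFR = 5 × 0.4748 = 2.374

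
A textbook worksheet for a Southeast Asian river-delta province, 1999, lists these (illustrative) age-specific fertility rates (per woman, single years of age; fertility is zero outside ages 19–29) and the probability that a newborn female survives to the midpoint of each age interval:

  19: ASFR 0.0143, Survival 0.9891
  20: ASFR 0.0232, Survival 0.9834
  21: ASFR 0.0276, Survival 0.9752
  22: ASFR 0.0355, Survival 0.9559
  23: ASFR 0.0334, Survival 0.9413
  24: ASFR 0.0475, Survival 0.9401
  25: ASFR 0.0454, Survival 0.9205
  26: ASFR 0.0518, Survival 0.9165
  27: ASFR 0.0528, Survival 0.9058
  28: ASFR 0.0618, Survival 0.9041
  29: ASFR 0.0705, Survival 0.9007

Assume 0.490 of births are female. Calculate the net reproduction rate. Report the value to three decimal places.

0.211

Proportion female at birth = 0.490.
Survival-weighted fertility by age (1·fₓ·Sₓ):
  19: 1 × 0.0143 × 0.9891 = 0.01414
  20: 1 × 0.0232 × 0.9834 = 0.02281
  21: 1 × 0.0276 × 0.9752 = 0.02692
  22: 1 × 0.0355 × 0.9559 = 0.03393
  23: 1 × 0.0334 × 0.9413 = 0.03144
  24: 1 × 0.0475 × 0.9401 = 0.04465
  25: 1 × 0.0454 × 0.9205 = 0.04179
  26: 1 × 0.0518 × 0.9165 = 0.04747
  27: 1 × 0.0528 × 0.9058 = 0.04783
  28: 1 × 0.0618 × 0.9041 = 0.05587
  29: 1 × 0.0705 × 0.9007 = 0.06350
Sum = 0.43035
NRR = 0.490 × 0.43035 = 0.21087
NRR < 1, so the cohort does not fully replace itself.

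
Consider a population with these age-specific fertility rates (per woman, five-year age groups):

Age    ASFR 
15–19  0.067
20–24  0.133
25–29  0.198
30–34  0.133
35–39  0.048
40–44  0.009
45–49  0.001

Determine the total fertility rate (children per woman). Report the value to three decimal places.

2.945

Sum of ASFRs = 0.067 + 0.133 + 0.198 + 0.133 + 0.048 + 0.009 + 0.001 = 0.589
TFR = 5 × 0.589 = 2.945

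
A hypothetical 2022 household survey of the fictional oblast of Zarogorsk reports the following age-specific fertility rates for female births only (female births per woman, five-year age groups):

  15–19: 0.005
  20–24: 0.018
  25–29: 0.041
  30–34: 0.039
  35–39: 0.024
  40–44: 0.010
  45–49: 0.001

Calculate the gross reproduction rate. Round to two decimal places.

Sum of female ASFRs = 0.005 + 0.018 + 0.041 + 0.039 + 0.024 + 0.010 + 0.001 = 0.138
GRR = 5 × 0.138 = 0.69

0.69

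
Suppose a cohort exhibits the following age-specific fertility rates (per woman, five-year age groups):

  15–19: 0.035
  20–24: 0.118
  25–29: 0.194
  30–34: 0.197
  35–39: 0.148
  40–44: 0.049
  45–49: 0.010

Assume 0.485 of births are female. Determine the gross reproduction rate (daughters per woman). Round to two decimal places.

Proportion female at birth = 0.485.
Sum of ASFRs = 0.035 + 0.118 + 0.194 + 0.197 + 0.148 + 0.049 + 0.010 = 0.751
TFR = 5 × 0.751 = 3.755
GRR = 0.485 × 3.755 = 1.82118

1.82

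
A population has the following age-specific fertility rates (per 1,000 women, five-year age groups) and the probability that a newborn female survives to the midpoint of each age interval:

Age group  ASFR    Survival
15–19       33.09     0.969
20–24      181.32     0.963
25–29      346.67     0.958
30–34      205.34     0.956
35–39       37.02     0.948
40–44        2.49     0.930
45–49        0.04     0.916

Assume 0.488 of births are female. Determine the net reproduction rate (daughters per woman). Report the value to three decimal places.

Proportion female at birth = 0.488.
Weighting each age-specific rate by interval width and survival:
  15–19: 5 × 33.09/1000 × 0.969 = 0.16032
  20–24: 5 × 181.32/1000 × 0.963 = 0.87306
  25–29: 5 × 346.67/1000 × 0.958 = 1.66055
  30–34: 5 × 205.34/1000 × 0.956 = 0.98153
  35–39: 5 × 37.02/1000 × 0.948 = 0.17547
  40–44: 5 × 2.49/1000 × 0.930 = 0.01158
  45–49: 5 × 0.04/1000 × 0.916 = 0.00018
Sum = 3.86269
NRR = 0.488 × 3.86269 = 1.88499

1.885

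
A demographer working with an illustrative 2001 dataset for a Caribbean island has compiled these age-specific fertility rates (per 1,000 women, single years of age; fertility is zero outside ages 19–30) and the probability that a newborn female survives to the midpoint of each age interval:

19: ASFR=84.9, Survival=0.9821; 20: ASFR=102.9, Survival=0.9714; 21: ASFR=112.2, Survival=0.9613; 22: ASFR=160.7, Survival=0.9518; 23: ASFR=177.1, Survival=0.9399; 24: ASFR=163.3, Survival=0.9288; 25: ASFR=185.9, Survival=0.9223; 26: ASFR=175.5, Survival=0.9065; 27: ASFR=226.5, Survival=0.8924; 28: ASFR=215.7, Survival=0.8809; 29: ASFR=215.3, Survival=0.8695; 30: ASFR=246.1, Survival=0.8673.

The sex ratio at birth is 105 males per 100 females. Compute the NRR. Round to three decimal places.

0.920

Proportion female at birth = 100 / (100 + 105) = 0.48780.
Survival-weighted fertility by age (1·fₓ·Sₓ):
  19: 1 × 84.9/1000 × 0.9821 = 0.08338
  20: 1 × 102.9/1000 × 0.9714 = 0.09996
  21: 1 × 112.2/1000 × 0.9613 = 0.10786
  22: 1 × 160.7/1000 × 0.9518 = 0.15295
  23: 1 × 177.1/1000 × 0.9399 = 0.16646
  24: 1 × 163.3/1000 × 0.9288 = 0.15167
  25: 1 × 185.9/1000 × 0.9223 = 0.17146
  26: 1 × 175.5/1000 × 0.9065 = 0.15909
  27: 1 × 226.5/1000 × 0.8924 = 0.20213
  28: 1 × 215.7/1000 × 0.8809 = 0.19001
  29: 1 × 215.3/1000 × 0.8695 = 0.18720
  30: 1 × 246.1/1000 × 0.8673 = 0.21344
Sum = 1.88561
NRR = 0.48780 × 1.88561 = 0.91980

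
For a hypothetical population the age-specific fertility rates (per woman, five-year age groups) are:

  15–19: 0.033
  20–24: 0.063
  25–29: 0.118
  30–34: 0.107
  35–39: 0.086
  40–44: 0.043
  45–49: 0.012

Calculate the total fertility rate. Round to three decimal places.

2.310

Sum of ASFRs = 0.033 + 0.063 + 0.118 + 0.107 + 0.086 + 0.043 + 0.012 = 0.462
TFR = 5 × 0.462 = 2.31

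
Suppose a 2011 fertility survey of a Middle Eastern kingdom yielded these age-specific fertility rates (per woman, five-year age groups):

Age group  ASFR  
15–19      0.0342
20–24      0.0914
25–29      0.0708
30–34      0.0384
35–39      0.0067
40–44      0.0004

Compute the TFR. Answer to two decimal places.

Sum of ASFRs = 0.0342 + 0.0914 + 0.0708 + 0.0384 + 0.0067 + 0.0004 = 0.2419
TFR = 5 × 0.2419 = 1.2095

1.21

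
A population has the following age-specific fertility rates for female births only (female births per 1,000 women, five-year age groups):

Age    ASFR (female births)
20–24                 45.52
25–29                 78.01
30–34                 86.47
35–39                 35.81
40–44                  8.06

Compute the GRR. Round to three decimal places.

Sum of female ASFRs = 45.52 + 78.01 + 86.47 + 35.81 + 8.06 = 253.87
GRR = 5 × 253.87 / 1000 = 1.26935

1.269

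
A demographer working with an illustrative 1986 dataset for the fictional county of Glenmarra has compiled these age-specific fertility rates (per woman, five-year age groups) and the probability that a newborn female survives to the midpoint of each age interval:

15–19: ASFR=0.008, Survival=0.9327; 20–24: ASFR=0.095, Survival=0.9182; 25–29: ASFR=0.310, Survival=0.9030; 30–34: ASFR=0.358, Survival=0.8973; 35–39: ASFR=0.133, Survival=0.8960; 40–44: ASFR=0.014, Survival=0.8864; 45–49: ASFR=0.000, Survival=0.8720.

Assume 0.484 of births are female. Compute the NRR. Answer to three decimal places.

2.002

Proportion female at birth = 0.484.
Per-age-group product (5 × ASFR × survival probability):
  15–19: 5 × 0.008 × 0.9327 = 0.03731
  20–24: 5 × 0.095 × 0.9182 = 0.43615
  25–29: 5 × 0.310 × 0.9030 = 1.39965
  30–34: 5 × 0.358 × 0.8973 = 1.60617
  35–39: 5 × 0.133 × 0.8960 = 0.59584
  40–44: 5 × 0.014 × 0.8864 = 0.06205
  45–49: 5 × 0.000 × 0.8720 = 0.00000
Sum = 4.13717
NRR = 0.484 × 4.13717 = 2.00239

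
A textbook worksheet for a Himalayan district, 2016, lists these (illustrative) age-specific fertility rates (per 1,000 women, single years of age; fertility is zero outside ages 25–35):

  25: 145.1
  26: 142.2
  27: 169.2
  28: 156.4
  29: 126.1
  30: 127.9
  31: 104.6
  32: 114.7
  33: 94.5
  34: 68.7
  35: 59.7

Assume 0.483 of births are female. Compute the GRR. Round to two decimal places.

Proportion female at birth = 0.483.
Sum of ASFRs = 145.1 + 142.2 + 169.2 + 156.4 + 126.1 + 127.9 + 104.6 + 114.7 + 94.5 + 68.7 + 59.7 = 1309.1
TFR = 1309.1 / 1000 = 1.3091
GRR = 0.483 × 1.3091 = 0.63230

0.63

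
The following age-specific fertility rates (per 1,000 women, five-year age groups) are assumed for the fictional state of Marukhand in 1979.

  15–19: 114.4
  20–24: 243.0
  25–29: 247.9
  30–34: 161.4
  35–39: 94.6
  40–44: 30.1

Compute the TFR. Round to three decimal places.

4.457

Sum of ASFRs = 114.4 + 243.0 + 247.9 + 161.4 + 94.6 + 30.1 = 891.4
TFR = 5 × 891.4 / 1000 = 4.457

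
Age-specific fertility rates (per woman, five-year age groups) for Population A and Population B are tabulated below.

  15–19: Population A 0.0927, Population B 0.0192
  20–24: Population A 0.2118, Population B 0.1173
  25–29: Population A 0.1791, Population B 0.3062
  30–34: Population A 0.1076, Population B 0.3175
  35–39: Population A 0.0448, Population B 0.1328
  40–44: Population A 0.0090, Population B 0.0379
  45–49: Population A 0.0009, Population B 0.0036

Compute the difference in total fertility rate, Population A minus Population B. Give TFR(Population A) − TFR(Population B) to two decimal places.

Population A:
  Sum of ASFRs = 0.0927 + 0.2118 + 0.1791 + 0.1076 + 0.0448 + 0.0090 + 0.0009 = 0.6459
  TFR = 5 × 0.6459 = 3.2295
Population B:
  Sum of ASFRs = 0.0192 + 0.1173 + 0.3062 + 0.3175 + 0.1328 + 0.0379 + 0.0036 = 0.9345
  TFR = 5 × 0.9345 = 4.6725
Difference = 3.2295 − 4.6725 = -1.443

-1.44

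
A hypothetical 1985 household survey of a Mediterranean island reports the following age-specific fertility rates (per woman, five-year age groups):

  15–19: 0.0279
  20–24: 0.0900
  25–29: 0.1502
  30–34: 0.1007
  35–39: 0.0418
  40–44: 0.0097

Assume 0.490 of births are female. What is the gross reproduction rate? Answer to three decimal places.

Proportion female at birth = 0.490.
Sum of ASFRs = 0.0279 + 0.0900 + 0.1502 + 0.1007 + 0.0418 + 0.0097 = 0.4203
TFR = 5 × 0.4203 = 2.1015
GRR = 0.490 × 2.1015 = 1.02974

1.030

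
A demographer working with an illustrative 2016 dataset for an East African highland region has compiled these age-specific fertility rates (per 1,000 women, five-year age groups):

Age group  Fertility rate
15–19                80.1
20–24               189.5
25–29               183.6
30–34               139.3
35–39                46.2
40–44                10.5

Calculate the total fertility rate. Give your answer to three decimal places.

Sum of ASFRs = 80.1 + 189.5 + 183.6 + 139.3 + 46.2 + 10.5 = 649.2
TFR = 5 × 649.2 / 1000 = 3.246

3.246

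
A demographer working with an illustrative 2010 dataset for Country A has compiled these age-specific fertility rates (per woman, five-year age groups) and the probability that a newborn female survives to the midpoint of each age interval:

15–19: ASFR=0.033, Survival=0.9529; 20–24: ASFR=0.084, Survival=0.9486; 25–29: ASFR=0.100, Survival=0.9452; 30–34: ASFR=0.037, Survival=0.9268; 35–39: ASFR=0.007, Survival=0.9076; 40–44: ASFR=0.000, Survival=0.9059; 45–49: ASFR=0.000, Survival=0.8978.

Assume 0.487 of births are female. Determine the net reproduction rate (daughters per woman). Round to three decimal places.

Proportion female at birth = 0.487.
Survival-weighted fertility by age (5·fₓ·Sₓ):
  15–19: 5 × 0.033 × 0.9529 = 0.15723
  20–24: 5 × 0.084 × 0.9486 = 0.39841
  25–29: 5 × 0.100 × 0.9452 = 0.47260
  30–34: 5 × 0.037 × 0.9268 = 0.17146
  35–39: 5 × 0.007 × 0.9076 = 0.03177
  40–44: 5 × 0.000 × 0.9059 = 0.00000
  45–49: 5 × 0.000 × 0.8978 = 0.00000
Sum = 1.23147
NRR = 0.487 × 1.23147 = 0.59973
With NRR below 1 the population is below replacement fertility.

0.600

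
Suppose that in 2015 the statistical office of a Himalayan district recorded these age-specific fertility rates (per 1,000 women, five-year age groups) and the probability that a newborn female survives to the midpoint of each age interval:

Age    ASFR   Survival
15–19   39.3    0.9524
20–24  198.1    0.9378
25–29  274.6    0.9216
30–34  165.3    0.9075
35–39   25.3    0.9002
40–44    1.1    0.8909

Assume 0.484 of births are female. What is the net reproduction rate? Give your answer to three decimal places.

Proportion female at birth = 0.484.
Survival-weighted fertility by age (5·fₓ·Sₓ):
  15–19: 5 × 39.3/1000 × 0.9524 = 0.18715
  20–24: 5 × 198.1/1000 × 0.9378 = 0.92889
  25–29: 5 × 274.6/1000 × 0.9216 = 1.26536
  30–34: 5 × 165.3/1000 × 0.9075 = 0.75005
  35–39: 5 × 25.3/1000 × 0.9002 = 0.11388
  40–44: 5 × 1.1/1000 × 0.8909 = 0.00490
Sum = 3.25023
NRR = 0.484 × 3.25023 = 1.57311
NRR > 1, so each generation more than replaces itself.

1.573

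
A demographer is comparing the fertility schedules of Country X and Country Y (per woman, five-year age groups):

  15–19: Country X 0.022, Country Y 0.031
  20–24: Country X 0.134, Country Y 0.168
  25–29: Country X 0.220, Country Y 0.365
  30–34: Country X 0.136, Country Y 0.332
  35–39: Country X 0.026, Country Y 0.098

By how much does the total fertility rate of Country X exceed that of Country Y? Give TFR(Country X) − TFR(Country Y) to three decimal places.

-2.280

Country X:
  Sum of ASFRs = 0.022 + 0.134 + 0.220 + 0.136 + 0.026 = 0.538
  TFR = 5 × 0.538 = 2.69
Country Y:
  Sum of ASFRs = 0.031 + 0.168 + 0.365 + 0.332 + 0.098 = 0.994
  TFR = 5 × 0.994 = 4.97
Difference = 2.69 − 4.97 = -2.28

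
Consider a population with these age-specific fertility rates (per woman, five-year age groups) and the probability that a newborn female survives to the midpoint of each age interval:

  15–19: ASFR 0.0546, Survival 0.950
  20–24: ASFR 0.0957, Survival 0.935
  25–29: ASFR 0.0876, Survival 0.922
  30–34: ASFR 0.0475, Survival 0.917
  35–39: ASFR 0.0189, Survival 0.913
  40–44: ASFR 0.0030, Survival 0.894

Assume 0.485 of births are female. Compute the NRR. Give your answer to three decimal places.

0.693

Proportion female at birth = 0.485.
Each age group contributes 5 × ASFR × survival:
  15–19: 5 × 0.0546 × 0.950 = 0.25935
  20–24: 5 × 0.0957 × 0.935 = 0.44740
  25–29: 5 × 0.0876 × 0.922 = 0.40384
  30–34: 5 × 0.0475 × 0.917 = 0.21779
  35–39: 5 × 0.0189 × 0.913 = 0.08628
  40–44: 5 × 0.0030 × 0.894 = 0.01341
Sum = 1.42807
NRR = 0.485 × 1.42807 = 0.69261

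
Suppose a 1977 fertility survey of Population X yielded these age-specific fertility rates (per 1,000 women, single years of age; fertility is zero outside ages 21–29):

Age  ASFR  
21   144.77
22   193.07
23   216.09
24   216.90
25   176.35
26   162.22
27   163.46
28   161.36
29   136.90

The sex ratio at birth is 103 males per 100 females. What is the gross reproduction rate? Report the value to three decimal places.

0.774

Proportion female at birth = 100 / (100 + 103) = 0.49261.
Sum of ASFRs = 144.77 + 193.07 + 216.09 + 216.90 + 176.35 + 162.22 + 163.46 + 161.36 + 136.90 = 1571.12
TFR = 1571.12 / 1000 = 1.57112
GRR = 0.49261 × 1.57112 = 0.77395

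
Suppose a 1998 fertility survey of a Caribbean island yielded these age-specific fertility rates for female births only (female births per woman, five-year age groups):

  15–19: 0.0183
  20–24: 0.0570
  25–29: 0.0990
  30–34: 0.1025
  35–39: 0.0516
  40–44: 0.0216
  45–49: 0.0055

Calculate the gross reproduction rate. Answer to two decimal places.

Sum of female ASFRs = 0.0183 + 0.0570 + 0.0990 + 0.1025 + 0.0516 + 0.0216 + 0.0055 = 0.3555
GRR = 5 × 0.3555 = 1.7775

1.78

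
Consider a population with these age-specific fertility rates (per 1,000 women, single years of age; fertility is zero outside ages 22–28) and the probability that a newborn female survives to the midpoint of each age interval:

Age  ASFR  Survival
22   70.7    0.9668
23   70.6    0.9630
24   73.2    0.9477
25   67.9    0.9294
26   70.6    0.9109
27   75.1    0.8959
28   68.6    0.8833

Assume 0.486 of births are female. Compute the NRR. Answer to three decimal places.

Proportion female at birth = 0.486.
Weighting each age-specific rate by interval width and survival:
  22: 1 × 70.7/1000 × 0.9668 = 0.06835
  23: 1 × 70.6/1000 × 0.9630 = 0.06799
  24: 1 × 73.2/1000 × 0.9477 = 0.06937
  25: 1 × 67.9/1000 × 0.9294 = 0.06311
  26: 1 × 70.6/1000 × 0.9109 = 0.06431
  27: 1 × 75.1/1000 × 0.8959 = 0.06728
  28: 1 × 68.6/1000 × 0.8833 = 0.06059
Sum = 0.46100
NRR = 0.486 × 0.46100 = 0.22405

0.224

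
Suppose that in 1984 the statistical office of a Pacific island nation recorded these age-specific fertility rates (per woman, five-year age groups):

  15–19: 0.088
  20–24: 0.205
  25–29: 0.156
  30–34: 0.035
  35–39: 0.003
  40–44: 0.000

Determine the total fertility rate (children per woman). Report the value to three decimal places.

Sum of ASFRs = 0.088 + 0.205 + 0.156 + 0.035 + 0.003 + 0.000 = 0.487
TFR = 5 × 0.487 = 2.435

2.435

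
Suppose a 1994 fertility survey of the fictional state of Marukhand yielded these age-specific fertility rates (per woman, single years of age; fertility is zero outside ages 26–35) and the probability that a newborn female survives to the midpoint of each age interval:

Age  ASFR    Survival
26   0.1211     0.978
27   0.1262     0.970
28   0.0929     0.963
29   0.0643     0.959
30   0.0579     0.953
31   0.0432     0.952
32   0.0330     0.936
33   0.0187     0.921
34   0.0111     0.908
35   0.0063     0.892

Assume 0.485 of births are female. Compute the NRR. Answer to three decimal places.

0.268

Proportion female at birth = 0.485.
Per-age-group product (1 × ASFR × survival probability):
  26: 1 × 0.1211 × 0.978 = 0.11844
  27: 1 × 0.1262 × 0.970 = 0.12241
  28: 1 × 0.0929 × 0.963 = 0.08946
  29: 1 × 0.0643 × 0.959 = 0.06166
  30: 1 × 0.0579 × 0.953 = 0.05518
  31: 1 × 0.0432 × 0.952 = 0.04113
  32: 1 × 0.0330 × 0.936 = 0.03089
  33: 1 × 0.0187 × 0.921 = 0.01722
  34: 1 × 0.0111 × 0.908 = 0.01008
  35: 1 × 0.0063 × 0.892 = 0.00562
Sum = 0.55209
NRR = 0.485 × 0.55209 = 0.26776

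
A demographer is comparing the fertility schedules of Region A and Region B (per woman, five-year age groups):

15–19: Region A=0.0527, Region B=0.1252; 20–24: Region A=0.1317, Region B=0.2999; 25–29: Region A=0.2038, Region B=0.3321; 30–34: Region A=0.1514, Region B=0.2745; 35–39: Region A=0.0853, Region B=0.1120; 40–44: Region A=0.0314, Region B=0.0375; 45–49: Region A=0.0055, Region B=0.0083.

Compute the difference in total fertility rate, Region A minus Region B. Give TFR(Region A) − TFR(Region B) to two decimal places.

-2.64

Region A:
  Sum of ASFRs = 0.0527 + 0.1317 + 0.2038 + 0.1514 + 0.0853 + 0.0314 + 0.0055 = 0.6618
  TFR = 5 × 0.6618 = 3.309
Region B:
  Sum of ASFRs = 0.1252 + 0.2999 + 0.3321 + 0.2745 + 0.1120 + 0.0375 + 0.0083 = 1.1895
  TFR = 5 × 1.1895 = 5.9475
Difference = 3.309 − 5.9475 = -2.6385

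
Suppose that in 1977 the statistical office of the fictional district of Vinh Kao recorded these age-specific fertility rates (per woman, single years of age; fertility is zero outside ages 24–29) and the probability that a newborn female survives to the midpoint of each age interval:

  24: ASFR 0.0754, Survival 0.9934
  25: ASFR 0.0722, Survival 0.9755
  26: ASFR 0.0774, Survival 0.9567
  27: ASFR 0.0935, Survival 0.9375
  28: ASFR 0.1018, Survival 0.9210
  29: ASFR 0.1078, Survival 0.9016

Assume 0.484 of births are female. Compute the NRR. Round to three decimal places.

0.241

Proportion female at birth = 0.484.
Survival-weighted fertility by age (1·fₓ·Sₓ):
  24: 1 × 0.0754 × 0.9934 = 0.07490
  25: 1 × 0.0722 × 0.9755 = 0.07043
  26: 1 × 0.0774 × 0.9567 = 0.07405
  27: 1 × 0.0935 × 0.9375 = 0.08766
  28: 1 × 0.1018 × 0.9210 = 0.09376
  29: 1 × 0.1078 × 0.9016 = 0.09719
Sum = 0.49799
NRR = 0.484 × 0.49799 = 0.24103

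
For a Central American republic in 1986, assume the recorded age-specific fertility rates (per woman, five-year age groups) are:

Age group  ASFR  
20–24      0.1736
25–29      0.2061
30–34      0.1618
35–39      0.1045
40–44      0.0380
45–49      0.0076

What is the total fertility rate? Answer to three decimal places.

Sum of ASFRs = 0.1736 + 0.2061 + 0.1618 + 0.1045 + 0.0380 + 0.0076 = 0.6916
TFR = 5 × 0.6916 = 3.458

3.458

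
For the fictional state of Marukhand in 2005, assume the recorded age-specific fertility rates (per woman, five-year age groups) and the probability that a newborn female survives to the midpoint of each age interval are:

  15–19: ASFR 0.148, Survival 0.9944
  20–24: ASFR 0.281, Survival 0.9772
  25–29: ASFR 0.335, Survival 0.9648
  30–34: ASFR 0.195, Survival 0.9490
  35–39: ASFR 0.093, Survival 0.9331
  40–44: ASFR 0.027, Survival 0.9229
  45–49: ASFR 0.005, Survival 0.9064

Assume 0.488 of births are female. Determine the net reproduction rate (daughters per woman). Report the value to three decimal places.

Proportion female at birth = 0.488.
Weighting each age-specific rate by interval width and survival:
  15–19: 5 × 0.148 × 0.9944 = 0.73586
  20–24: 5 × 0.281 × 0.9772 = 1.37297
  25–29: 5 × 0.335 × 0.9648 = 1.61604
  30–34: 5 × 0.195 × 0.9490 = 0.92528
  35–39: 5 × 0.093 × 0.9331 = 0.43389
  40–44: 5 × 0.027 × 0.9229 = 0.12459
  45–49: 5 × 0.005 × 0.9064 = 0.02266
Sum = 5.23129
NRR = 0.488 × 5.23129 = 2.55287
An NRR exceeding 1 indicates intrinsic growth under these rates.

2.553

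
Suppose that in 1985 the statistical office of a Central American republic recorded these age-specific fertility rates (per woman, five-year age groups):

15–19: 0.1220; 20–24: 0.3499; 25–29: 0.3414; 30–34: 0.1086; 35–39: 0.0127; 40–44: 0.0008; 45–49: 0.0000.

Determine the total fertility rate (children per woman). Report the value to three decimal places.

Sum of ASFRs = 0.1220 + 0.3499 + 0.3414 + 0.1086 + 0.0127 + 0.0008 + 0.0000 = 0.9354
TFR = 5 × 0.9354 = 4.677

4.677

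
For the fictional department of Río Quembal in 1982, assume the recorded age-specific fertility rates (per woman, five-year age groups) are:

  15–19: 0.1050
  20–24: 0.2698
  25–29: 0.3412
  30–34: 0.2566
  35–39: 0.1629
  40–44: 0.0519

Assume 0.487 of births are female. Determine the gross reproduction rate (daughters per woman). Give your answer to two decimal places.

2.89

Proportion female at birth = 0.487.
Sum of ASFRs = 0.1050 + 0.2698 + 0.3412 + 0.2566 + 0.1629 + 0.0519 = 1.1874
TFR = 5 × 1.1874 = 5.937
GRR = 0.487 × 5.937 = 2.89132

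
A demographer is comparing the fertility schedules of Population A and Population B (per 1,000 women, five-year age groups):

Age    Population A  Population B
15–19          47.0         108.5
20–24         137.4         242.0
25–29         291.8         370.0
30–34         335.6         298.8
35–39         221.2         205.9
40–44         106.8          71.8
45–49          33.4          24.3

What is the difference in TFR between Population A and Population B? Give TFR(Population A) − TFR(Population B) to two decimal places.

Population A:
  Sum of ASFRs = 47.0 + 137.4 + 291.8 + 335.6 + 221.2 + 106.8 + 33.4 = 1173.2
  TFR = 5 × 1173.2 / 1000 = 5.866
Population B:
  Sum of ASFRs = 108.5 + 242.0 + 370.0 + 298.8 + 205.9 + 71.8 + 24.3 = 1321.3
  TFR = 5 × 1321.3 / 1000 = 6.6065
Difference = 5.866 − 6.6065 = -0.7405

-0.74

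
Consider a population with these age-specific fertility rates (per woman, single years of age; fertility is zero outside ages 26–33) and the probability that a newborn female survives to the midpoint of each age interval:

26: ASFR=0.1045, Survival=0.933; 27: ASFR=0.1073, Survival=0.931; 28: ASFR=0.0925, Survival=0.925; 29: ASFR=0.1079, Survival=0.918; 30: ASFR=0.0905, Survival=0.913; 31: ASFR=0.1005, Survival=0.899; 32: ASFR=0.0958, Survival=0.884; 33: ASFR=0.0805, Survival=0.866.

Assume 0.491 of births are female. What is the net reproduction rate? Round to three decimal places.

Proportion female at birth = 0.491.
Each age group contributes 1 × ASFR × survival:
  26: 1 × 0.1045 × 0.933 = 0.09750
  27: 1 × 0.1073 × 0.931 = 0.09990
  28: 1 × 0.0925 × 0.925 = 0.08556
  29: 1 × 0.1079 × 0.918 = 0.09905
  30: 1 × 0.0905 × 0.913 = 0.08263
  31: 1 × 0.1005 × 0.899 = 0.09035
  32: 1 × 0.0958 × 0.884 = 0.08469
  33: 1 × 0.0805 × 0.866 = 0.06971
Sum = 0.70939
NRR = 0.491 × 0.70939 = 0.34831
NRR < 1, so the cohort does not fully replace itself.

0.348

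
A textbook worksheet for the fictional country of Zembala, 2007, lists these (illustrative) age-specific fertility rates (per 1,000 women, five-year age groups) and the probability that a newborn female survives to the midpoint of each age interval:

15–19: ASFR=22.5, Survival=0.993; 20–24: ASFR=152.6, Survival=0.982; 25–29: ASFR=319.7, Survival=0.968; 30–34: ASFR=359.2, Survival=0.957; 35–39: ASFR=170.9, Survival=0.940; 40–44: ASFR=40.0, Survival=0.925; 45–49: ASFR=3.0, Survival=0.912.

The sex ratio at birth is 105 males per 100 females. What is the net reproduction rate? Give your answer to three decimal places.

2.502

Proportion female at birth = 100 / (100 + 105) = 0.48780.
Per-age-group product (5 × ASFR × survival probability):
  15–19: 5 × 22.5/1000 × 0.993 = 0.11171
  20–24: 5 × 152.6/1000 × 0.982 = 0.74927
  25–29: 5 × 319.7/1000 × 0.968 = 1.54735
  30–34: 5 × 359.2/1000 × 0.957 = 1.71877
  35–39: 5 × 170.9/1000 × 0.940 = 0.80323
  40–44: 5 × 40.0/1000 × 0.925 = 0.18500
  45–49: 5 × 3.0/1000 × 0.912 = 0.01368
Sum = 5.12901
NRR = 0.48780 × 5.12901 = 2.50193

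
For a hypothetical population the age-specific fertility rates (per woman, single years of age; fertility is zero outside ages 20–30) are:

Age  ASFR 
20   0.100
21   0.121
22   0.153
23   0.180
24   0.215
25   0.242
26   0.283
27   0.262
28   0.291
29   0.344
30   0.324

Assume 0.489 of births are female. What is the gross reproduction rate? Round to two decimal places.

Proportion female at birth = 0.489.
Sum of ASFRs = 0.100 + 0.121 + 0.153 + 0.180 + 0.215 + 0.242 + 0.283 + 0.262 + 0.291 + 0.344 + 0.324 = 2.515
TFR = 2.515
GRR = 0.489 × 2.515 = 1.22984

1.23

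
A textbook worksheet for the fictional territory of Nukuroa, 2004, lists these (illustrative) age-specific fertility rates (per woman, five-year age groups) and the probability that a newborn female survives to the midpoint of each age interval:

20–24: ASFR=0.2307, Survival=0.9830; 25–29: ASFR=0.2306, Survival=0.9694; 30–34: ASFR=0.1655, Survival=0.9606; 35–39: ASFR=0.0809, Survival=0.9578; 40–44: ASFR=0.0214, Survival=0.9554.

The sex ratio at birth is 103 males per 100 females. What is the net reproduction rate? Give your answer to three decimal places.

1.742

Proportion female at birth = 100 / (100 + 103) = 0.49261.
Weighting each age-specific rate by interval width and survival:
  20–24: 5 × 0.2307 × 0.9830 = 1.13389
  25–29: 5 × 0.2306 × 0.9694 = 1.11772
  30–34: 5 × 0.1655 × 0.9606 = 0.79490
  35–39: 5 × 0.0809 × 0.9578 = 0.38743
  40–44: 5 × 0.0214 × 0.9554 = 0.10223
Sum = 3.53617
NRR = 0.49261 × 3.53617 = 1.74195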